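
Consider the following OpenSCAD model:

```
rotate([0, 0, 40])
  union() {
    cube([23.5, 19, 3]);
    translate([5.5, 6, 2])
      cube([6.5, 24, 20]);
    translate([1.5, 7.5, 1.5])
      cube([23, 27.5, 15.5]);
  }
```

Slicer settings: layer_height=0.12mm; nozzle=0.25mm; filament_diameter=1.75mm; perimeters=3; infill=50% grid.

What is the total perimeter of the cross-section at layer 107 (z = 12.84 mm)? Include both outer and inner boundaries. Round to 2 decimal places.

At z = 12.84 mm: the cube is not intersected at this z (z outside [0, 3]); the cube at (5.5, 6) (footprint 6.5×24) is included at this height (perimeter 61.00 mm); the cube at (1.5, 7.5) (footprint 23×27.5) is included at this height (perimeter 101.00 mm); Merging all regions: the regions partially overlap (shared area 146.25 mm²), so the edge portions inside another operand are dropped and the merged outline is re-measured after clipping — boundary = 104.00 mm; (rotated 40° about Z; rotation is an isometry so areas/perimeters/island counts are preserved). Overall, the cross-section is a single solid region. Total boundary length (outer) = 104.00 mm.

104.00 mm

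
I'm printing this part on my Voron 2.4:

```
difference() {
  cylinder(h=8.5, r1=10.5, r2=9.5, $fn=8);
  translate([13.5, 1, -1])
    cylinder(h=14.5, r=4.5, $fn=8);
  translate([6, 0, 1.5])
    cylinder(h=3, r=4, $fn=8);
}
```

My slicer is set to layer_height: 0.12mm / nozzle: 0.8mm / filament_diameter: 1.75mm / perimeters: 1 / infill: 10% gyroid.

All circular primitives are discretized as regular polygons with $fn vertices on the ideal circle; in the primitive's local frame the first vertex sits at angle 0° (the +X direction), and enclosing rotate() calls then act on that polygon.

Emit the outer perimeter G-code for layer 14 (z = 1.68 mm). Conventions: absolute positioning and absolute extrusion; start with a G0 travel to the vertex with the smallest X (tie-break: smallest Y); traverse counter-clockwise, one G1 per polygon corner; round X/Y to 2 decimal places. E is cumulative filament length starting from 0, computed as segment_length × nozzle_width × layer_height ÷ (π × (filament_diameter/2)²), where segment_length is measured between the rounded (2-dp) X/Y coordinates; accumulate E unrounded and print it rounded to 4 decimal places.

G0 X-10.30 Y0.00 Z1.68
G1 X-7.28 Y-7.28 E0.3146
G1 X0.00 Y-10.30 E0.6291
G1 X7.28 Y-7.28 E0.9437
G1 X9.86 Y-1.07 E1.2121
G1 X9.71 Y-0.71 E1.2277
G1 X8.83 Y-2.83 E1.3193
G1 X6.00 Y-4.00 E1.4415
G1 X3.17 Y-2.83 E1.5637
G1 X2.00 Y0.00 E1.6860
G1 X3.17 Y2.83 E1.8082
G1 X6.00 Y4.00 E1.9304
G1 X8.83 Y2.83 E2.0526
G1 X9.29 Y1.71 E2.1010
G1 X9.44 Y2.07 E2.1165
G1 X7.28 Y7.28 E2.3416
G1 X0.00 Y10.30 E2.6562
G1 X-7.28 Y7.28 E2.9708
G1 X-10.30 Y0.00 E3.2853

At z = 1.68 mm: the cone contributes a regular 8-gon of circumradius 10.302 (interpolated between r1=10.5 and r2=9.5 at t=0.198); the r=4.5 cylinder at (13.5, 1) contributes a regular 8-gon of circumradius 4.5; the r=4 cylinder at (6, 0) gives a regular 8-gon of circumradius 4 (constant along its height); After the difference (first − rest): starting from the cone, the r=4.5 cylinder at (13.5, 1) partially overlaps it — only the 1.84 mm² overlap (of its 57.28 mm²) is removed, clipping the outline; the r=4 cylinder at (6, 0) partially overlaps it — only the 44.25 mm² overlap (of its 45.25 mm²) is removed, clipping the outline — 1 connected region. The outline is a single polygon with 18 vertices. Extrusion per mm of travel: 0.8 × 0.12 / (π × 0.875²) = 0.039912. Accumulating E over each segment gives final E = 3.2853.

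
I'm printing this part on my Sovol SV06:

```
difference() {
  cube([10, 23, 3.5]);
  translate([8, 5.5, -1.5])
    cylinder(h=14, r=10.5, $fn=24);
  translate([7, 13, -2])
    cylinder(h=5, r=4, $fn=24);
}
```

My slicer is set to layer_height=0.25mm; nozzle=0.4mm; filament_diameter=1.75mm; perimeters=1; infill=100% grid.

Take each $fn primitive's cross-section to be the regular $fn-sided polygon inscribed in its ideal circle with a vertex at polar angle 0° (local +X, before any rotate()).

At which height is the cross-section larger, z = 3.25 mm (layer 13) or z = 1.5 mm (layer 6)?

layer 13 (z = 3.25 mm)

Layer 13 (z = 3.25): the cube is present — its section is the full 10×23 rectangle (area 230.00 mm²); the r=10.5 cylinder at (8, 5.5) gives a regular 24-gon of circumradius 10.5 (constant along its height) (area = (24/2)·10.500²·sin(360°/24) = 342.42 mm²); the cylinder at (7, 13) is not intersected at this z (z outside [-2, 3]); After the difference (first − rest): starting from the 10×23 cube (230.00 mm²), the r=10.5 cylinder at (8, 5.5) partially overlaps it — only the 150.16 mm² overlap (of its 342.42 mm²) is removed, clipping the outline — area = 79.84 mm². So its area = 79.84 mm². Layer 6 (z = 1.5): the 10×23 cube contributes its full rectangle (area 230.00 mm²); the cylinder at (8, 5.5): section is a regular 24-gon, circumradius r=10.5 (area = (24/2)·10.500²·sin(360°/24) = 342.42 mm²); the r=4 cylinder at (7, 13) gives a regular 24-gon of circumradius 4 (constant along its height) (area = (24/2)·4.000²·sin(360°/24) = 49.69 mm²); Taking the first minus the rest: starting from the 10×23 cube (230.00 mm²), the r=10.5 cylinder at (8, 5.5) partially overlaps it — only the 150.16 mm² overlap (of its 342.42 mm²) is removed, clipping the outline; the r=4 cylinder at (7, 13) partially overlaps it — only the 5.05 mm² overlap (of its 49.69 mm²) is removed, clipping the outline — area = 74.80 mm². So its area = 74.80 mm². Layer 13 is larger (79.84 vs 74.80 mm²).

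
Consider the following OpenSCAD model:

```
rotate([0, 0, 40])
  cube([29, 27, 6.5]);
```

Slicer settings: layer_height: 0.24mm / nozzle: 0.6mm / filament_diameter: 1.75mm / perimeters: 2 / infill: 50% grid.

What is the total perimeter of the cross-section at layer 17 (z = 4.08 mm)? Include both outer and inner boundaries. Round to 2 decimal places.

112.00 mm

At z = 4.08 mm: the cube (footprint 29×27) is included at this height (perimeter 112.00 mm); (rotated 40° about Z; rotation is an isometry so areas/perimeters/island counts are preserved). Overall, the cross-section is a single solid region. Total boundary length (outer) = 112.00 mm.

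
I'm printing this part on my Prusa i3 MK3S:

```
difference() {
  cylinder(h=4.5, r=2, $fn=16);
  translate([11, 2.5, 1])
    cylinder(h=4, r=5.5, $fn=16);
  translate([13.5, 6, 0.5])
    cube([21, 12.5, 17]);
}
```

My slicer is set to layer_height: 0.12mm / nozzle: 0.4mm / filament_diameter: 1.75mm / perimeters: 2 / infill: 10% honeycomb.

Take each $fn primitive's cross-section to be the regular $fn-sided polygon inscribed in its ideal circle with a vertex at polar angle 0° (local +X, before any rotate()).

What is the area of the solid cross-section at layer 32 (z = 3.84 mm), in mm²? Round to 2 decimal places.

12.25 mm²

At z = 3.84 mm: the r=2 cylinder contributes a regular 16-gon of circumradius 2 (area = (16/2)·2.000²·sin(360°/16) = 12.25 mm²); the r=5.5 cylinder at (11, 2.5) contributes a regular 16-gon of circumradius 5.5 (area = (16/2)·5.500²·sin(360°/16) = 92.61 mm²); the 21×12.5 cube at (13.5, 6) contributes its full rectangle (area 262.50 mm²); Taking the first minus the rest: starting from the r=2 cylinder (12.25 mm²), the r=5.5 cylinder at (11, 2.5) misses the remaining region (no effect); the 21×12.5 cube at (13.5, 6) misses the remaining region (no effect) — area = 12.25 mm². Overall, the cross-section is a single solid region. Net area = 12.25 mm².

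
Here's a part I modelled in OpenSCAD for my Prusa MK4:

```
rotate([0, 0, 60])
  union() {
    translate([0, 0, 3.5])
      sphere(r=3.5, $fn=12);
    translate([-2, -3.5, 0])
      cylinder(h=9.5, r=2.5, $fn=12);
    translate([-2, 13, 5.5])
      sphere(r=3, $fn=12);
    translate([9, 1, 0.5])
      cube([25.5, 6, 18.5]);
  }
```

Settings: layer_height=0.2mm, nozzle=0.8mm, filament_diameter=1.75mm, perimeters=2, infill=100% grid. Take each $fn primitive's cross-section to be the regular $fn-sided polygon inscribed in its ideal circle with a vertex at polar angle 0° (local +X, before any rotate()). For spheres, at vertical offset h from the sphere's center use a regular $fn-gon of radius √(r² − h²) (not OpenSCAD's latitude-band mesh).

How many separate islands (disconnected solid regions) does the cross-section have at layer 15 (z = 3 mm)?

At z = 3 mm: the sphere: section is a regular 12-gon, circumradius = √(r²−h²) = √(3.5²−0.5²) = 3.464; the r=2.5 cylinder at (-2, -3.5) gives a regular 12-gon of circumradius 2.5 (constant along its height); the sphere at (-2, 13): section is a regular 12-gon, circumradius = √(r²−h²) = √(3²−2.5²) = 1.658; the 25.5×6 cube at (9, 1) contributes its full rectangle; Taking the union: the regions partially overlap (shared area 5.13 mm²), so overlapping operands fuse into one piece — 3 connected regions; (rotated 60° about Z; rotation is an isometry so areas/perimeters/island counts are preserved). Overall, the cross-section has 3 separate islands. Island count = 3.

3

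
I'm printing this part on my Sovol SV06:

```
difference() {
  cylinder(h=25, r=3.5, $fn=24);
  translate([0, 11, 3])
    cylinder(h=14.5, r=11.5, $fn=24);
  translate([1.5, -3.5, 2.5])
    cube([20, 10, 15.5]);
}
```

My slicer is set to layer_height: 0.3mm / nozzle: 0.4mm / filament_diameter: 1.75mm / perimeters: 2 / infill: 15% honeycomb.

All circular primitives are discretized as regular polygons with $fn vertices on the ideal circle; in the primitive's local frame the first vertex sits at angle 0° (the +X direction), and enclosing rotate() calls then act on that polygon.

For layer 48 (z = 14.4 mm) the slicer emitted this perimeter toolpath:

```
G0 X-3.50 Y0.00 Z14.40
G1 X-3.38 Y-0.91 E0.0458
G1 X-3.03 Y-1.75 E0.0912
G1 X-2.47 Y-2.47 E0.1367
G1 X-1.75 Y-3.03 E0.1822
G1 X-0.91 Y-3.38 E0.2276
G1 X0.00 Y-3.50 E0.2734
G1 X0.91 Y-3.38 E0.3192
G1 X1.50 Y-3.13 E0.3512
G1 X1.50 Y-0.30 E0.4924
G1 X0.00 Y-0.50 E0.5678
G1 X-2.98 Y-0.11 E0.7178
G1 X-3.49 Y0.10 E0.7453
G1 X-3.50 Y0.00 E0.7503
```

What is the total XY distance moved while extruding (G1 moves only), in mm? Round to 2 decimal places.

15.04 mm

Sum the Euclidean lengths of each G1 segment: total = 15.04 mm.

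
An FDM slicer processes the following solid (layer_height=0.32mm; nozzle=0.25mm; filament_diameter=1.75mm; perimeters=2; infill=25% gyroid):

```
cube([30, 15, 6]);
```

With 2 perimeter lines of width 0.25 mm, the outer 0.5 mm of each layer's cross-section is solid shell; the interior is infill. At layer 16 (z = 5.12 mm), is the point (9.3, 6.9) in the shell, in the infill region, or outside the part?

infill

At z = 5.12 mm: the 30×15 cube contributes its full rectangle. Overall, the cross-section is a single solid region. The nearest boundary edge runs (0.00, 0.00)→(30.00, 0.00); distance from the point to it = 6.90 mm. The point is inside the cross-section and 6.90 mm from the nearest boundary — more than the 0.5 mm shell width (2 × 0.25), so it's in the infill interior.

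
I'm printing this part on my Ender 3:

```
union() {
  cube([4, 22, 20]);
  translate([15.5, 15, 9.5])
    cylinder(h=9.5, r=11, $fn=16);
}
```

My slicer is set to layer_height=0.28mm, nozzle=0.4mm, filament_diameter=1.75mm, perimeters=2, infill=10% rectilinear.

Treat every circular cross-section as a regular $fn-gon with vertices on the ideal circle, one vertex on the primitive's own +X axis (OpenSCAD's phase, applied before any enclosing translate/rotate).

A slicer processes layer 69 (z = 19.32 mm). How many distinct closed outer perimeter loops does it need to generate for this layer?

1

At z = 19.32 mm: the cube (footprint 4×22) is included at this height; the cylinder at (15.5, 15) is absent (z outside [9.5, 19]); Taking the union: only the 4×22 cube is present, so the union is just that shape — 1 connected region. The result has 1 disconnected region.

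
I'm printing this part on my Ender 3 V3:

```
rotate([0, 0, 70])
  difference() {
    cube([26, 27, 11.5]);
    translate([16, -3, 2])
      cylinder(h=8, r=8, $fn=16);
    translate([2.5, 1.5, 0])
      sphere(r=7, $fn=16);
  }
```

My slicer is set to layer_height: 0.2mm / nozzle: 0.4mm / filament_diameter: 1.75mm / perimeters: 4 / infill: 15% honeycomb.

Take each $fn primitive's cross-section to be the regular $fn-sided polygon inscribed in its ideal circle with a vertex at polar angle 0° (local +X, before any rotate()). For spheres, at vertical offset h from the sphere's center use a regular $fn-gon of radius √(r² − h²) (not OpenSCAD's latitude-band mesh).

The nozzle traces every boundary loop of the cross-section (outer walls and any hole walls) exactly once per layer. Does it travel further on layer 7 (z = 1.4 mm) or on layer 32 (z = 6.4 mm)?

Layer 7 (z = 1.4): the 26×27 cube contributes its full rectangle (perimeter 106.00 mm); the cylinder at (16, -3) does not reach this height (z outside [2, 10]); the r=7 sphere at (2.5, 1.5) slices to a regular 16-gon of circumradius 6.859 (√(r²−h²) with h=1.4 from center) (perimeter = 2·16·6.859·sin(180°/16) = 42.82 mm); Subtracting the remaining from the first: starting from the 26×27 cube, the r=7 sphere at (2.5, 1.5) partially overlaps it — only the 66.34 mm² overlap (of its 144.01 mm²) is removed, clipping the outline — boundary = 103.86 mm; (whole slice rotated 70° about Z — lengths, areas and connectivity unchanged). So its perimeter = 103.86 mm. Layer 32 (z = 6.4): the cube is present — its section is the full 26×27 rectangle (perimeter 106.00 mm); the r=8 cylinder at (16, -3) gives a regular 16-gon of circumradius 8 (constant along its height) (perimeter = 2·16·8.000·sin(180°/16) = 49.94 mm); the sphere at (2.5, 1.5): section is a regular 16-gon, circumradius = √(r²−h²) = √(7²−6.4²) = 2.835 (perimeter = 2·16·2.835·sin(180°/16) = 17.70 mm); Taking the first minus the rest: starting from the 26×27 cube, the r=8 cylinder at (16, -3) partially overlaps it — only the 51.76 mm² overlap (of its 195.93 mm²) is removed, clipping the outline; the r=7 sphere at (2.5, 1.5) partially overlaps it — only the 19.77 mm² overlap (of its 24.61 mm²) is removed, clipping the outline — boundary = 112.25 mm; (whole slice rotated 70° about Z — lengths, areas and connectivity unchanged). So its perimeter = 112.25 mm. Layer 32 is larger (112.25 vs 103.86 mm).

layer 32 (z = 6.4 mm)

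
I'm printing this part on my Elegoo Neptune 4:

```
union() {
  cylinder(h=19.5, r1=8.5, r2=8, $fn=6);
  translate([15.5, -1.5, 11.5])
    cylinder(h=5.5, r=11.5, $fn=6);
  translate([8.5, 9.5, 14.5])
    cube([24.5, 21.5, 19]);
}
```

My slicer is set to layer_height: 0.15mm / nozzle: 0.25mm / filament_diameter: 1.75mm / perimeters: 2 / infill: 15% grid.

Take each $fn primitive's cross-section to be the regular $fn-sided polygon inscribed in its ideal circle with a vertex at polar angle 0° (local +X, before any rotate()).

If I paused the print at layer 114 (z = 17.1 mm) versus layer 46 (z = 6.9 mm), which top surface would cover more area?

Layer 114 (z = 17.1): the cone contributes a regular 6-gon of circumradius 8.062 (interpolated between r1=8.5 and r2=8 at t=0.877) (area = (6/2)·8.062²·sin(360°/6) = 168.84 mm²); the cylinder at (15.5, -1.5) does not reach this height (z outside [11.5, 17]); the cube at (8.5, 9.5) (footprint 24.5×21.5) is included at this height (area 526.75 mm²); Taking the union: the 2 present regions are separate (no shared area or edge), so areas and boundary lengths simply add and each stays a separate island — area = 695.59 mm². So its area = 695.59 mm². Layer 46 (z = 6.9): the cone contributes a regular 6-gon of circumradius 8.323 (interpolated between r1=8.5 and r2=8 at t=0.354) (area = (6/2)·8.323²·sin(360°/6) = 179.98 mm²); the cylinder at (15.5, -1.5) does not reach this height (z outside [11.5, 17]); the cube at (8.5, 9.5) is absent (z outside [14.5, 33.5]); Merging all regions: only the cone is present, so the union is just that shape — area = 179.98 mm². So its area = 179.98 mm². Layer 114 is larger (695.59 vs 179.98 mm²).

layer 114 (z = 17.1 mm)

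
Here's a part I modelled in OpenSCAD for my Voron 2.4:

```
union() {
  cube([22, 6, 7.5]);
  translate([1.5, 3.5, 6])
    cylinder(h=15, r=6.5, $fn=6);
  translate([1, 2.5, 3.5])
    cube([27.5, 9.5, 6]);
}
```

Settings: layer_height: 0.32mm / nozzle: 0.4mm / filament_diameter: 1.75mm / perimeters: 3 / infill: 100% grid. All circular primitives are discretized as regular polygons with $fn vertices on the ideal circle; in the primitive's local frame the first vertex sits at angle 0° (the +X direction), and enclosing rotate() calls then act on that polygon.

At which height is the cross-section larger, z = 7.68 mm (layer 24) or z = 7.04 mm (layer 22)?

layer 22 (z = 7.04 mm)

Layer 24 (z = 7.68): the cube is not intersected at this z (z outside [0, 7.5]); the r=6.5 cylinder at (1.5, 3.5) contributes a regular 6-gon of circumradius 6.5 (area = (6/2)·6.500²·sin(360°/6) = 109.77 mm²); the cube at (1, 2.5) is present — its section is the full 27.5×9.5 rectangle (area 261.25 mm²); Taking the union: the regions partially overlap — summed areas 371.02 mm² minus the doubly-counted overlap 36.97 mm² gives 334.05 mm² — area = 334.05 mm². So its area = 334.05 mm². Layer 22 (z = 7.04): the cube (footprint 22×6) is included at this height (area 132.00 mm²); the r=6.5 cylinder at (1.5, 3.5) gives a regular 6-gon of circumradius 6.5 (constant along its height) (area = (6/2)·6.500²·sin(360°/6) = 109.77 mm²); the 27.5×9.5 cube at (1, 2.5) contributes its full rectangle (area 261.25 mm²); Combining (union): the regions partially overlap — summed areas 503.02 mm² minus the doubly-counted overlap 130.72 mm² gives 372.30 mm² — area = 372.30 mm². So its area = 372.30 mm². Layer 22 is larger (372.30 vs 334.05 mm²).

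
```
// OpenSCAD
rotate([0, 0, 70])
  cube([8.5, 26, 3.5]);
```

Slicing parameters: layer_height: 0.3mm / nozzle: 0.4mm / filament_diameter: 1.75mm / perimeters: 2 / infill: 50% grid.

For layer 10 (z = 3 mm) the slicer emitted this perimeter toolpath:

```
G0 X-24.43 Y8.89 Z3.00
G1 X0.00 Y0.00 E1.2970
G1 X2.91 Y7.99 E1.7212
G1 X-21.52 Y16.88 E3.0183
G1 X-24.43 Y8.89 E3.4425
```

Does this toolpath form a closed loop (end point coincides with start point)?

yes

Start point (G0): (-24.43, 8.89). End point (last G1): the path returns to the start — closed.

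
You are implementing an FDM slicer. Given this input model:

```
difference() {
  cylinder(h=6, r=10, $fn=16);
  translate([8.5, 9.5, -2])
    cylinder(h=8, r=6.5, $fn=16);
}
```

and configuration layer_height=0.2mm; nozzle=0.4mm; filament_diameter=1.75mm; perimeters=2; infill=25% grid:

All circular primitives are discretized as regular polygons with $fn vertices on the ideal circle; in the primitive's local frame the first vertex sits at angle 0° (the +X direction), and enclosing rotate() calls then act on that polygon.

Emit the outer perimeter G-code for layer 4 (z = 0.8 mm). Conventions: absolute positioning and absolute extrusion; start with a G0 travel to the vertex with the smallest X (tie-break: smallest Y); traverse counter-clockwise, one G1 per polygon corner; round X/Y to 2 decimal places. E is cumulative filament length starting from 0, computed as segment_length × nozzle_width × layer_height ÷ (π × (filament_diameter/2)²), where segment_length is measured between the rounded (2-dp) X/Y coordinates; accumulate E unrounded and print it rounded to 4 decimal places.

G0 X-10.00 Y0.00 Z0.80
G1 X-9.24 Y-3.83 E0.1299
G1 X-7.07 Y-7.07 E0.2596
G1 X-3.83 Y-9.24 E0.3893
G1 X0.00 Y-10.00 E0.5191
G1 X3.83 Y-9.24 E0.6490
G1 X7.07 Y-7.07 E0.7787
G1 X9.24 Y-3.83 E0.9084
G1 X10.00 Y0.00 E1.0383
G1 X9.37 Y3.17 E1.1458
G1 X8.50 Y3.00 E1.1753
G1 X6.01 Y3.49 E1.2597
G1 X3.90 Y4.90 E1.3441
G1 X2.49 Y7.01 E1.4285
G1 X2.00 Y9.50 E1.5129
G1 X2.02 Y9.60 E1.5163
G1 X0.00 Y10.00 E1.5848
G1 X-3.83 Y9.24 E1.7146
G1 X-7.07 Y7.07 E1.8443
G1 X-9.24 Y3.83 E1.9740
G1 X-10.00 Y0.00 E2.1039

At z = 0.8 mm: the r=10 cylinder gives a regular 16-gon of circumradius 10 (constant along its height); the cylinder at (8.5, 9.5): section is a regular 16-gon, circumradius r=6.5; Taking the first minus the rest: starting from the r=10 cylinder, the r=6.5 cylinder at (8.5, 9.5) partially overlaps it — only the 23.84 mm² overlap (of its 129.35 mm²) is removed, clipping the outline — 1 connected region. The outline is a single polygon with 20 vertices. Extrusion per mm of travel: 0.4 × 0.2 / (π × 0.875²) = 0.033260. Accumulating E over each segment gives final E = 2.1039.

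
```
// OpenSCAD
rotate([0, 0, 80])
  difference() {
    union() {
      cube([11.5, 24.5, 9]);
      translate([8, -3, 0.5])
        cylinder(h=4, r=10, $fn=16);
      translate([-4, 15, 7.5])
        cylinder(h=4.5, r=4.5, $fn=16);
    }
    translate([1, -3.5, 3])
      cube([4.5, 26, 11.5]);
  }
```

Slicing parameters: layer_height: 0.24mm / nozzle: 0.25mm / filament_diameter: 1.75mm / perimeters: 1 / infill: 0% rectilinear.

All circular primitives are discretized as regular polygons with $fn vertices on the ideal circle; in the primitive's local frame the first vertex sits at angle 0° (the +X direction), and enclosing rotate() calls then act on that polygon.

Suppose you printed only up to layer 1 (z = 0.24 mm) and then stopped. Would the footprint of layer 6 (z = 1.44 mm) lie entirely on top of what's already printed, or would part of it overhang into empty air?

Compare the two slices. At z = 0.24: the 11.5×24.5 cube contributes its full rectangle (area 281.75 mm²); the cylinder at (8, -3) does not reach this height (z outside [0.5, 4.5]); the cylinder at (-4, 15) does not reach this height (z outside [7.5, 12]); Combining (union): only the 11.5×24.5 cube is present, so the union is just that shape — area = 281.75 mm²; the cube at (1, -3.5) does not reach this height (z outside [3, 14.5]); Taking the first minus the rest: none of the subtracted shapes is present at this height, so that combined region is unchanged — area = 281.75 mm²; (whole slice rotated 80° about Z — lengths, areas and connectivity unchanged). At z = 1.44: the 11.5×24.5 cube contributes its full rectangle (area 281.75 mm²); the cylinder at (8, -3): section is a regular 16-gon, circumradius r=10 (area = (16/2)·10.000²·sin(360°/16) = 306.15 mm²); the cylinder at (-4, 15) is not intersected at this z (z outside [7.5, 12]); Combining (union): the regions partially overlap — summed areas 587.90 mm² minus the doubly-counted overlap 68.47 mm² gives 519.42 mm² — area = 519.42 mm²; the cube at (1, -3.5) is absent (z outside [3, 14.5]); After the difference (first − rest): none of the subtracted shapes is present at this height, so the result so far is unchanged — area = 519.42 mm²; (whole slice rotated 80° about Z — lengths, areas and connectivity unchanged). Checking containment: at z = 1.44 the cross-section extends beyond the z = 0.24 cross-section by about 237.67 mm².

part overhangs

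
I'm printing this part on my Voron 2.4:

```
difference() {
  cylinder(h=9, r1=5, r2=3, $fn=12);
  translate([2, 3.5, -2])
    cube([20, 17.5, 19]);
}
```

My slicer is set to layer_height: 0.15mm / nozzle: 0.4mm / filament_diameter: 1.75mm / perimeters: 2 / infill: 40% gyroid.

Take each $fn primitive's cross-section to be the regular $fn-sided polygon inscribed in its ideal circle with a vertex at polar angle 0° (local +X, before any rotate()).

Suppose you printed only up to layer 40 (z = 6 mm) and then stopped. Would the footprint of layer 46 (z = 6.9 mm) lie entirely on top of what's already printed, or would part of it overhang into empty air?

Compare the two slices. At z = 6: the cone (r1=5→r2=3) has section circumradius 3.667 here — a regular 12-gon (area = (12/2)·3.667²·sin(360°/12) = 40.33 mm²); the cube at (2, 3.5) (footprint 20×17.5) is included at this height (area 350.00 mm²); Subtracting the remaining from the first: starting from the cone (40.33 mm²), the 20×17.5 cube at (2, 3.5) misses the remaining region (no effect) — area = 40.33 mm². At z = 6.9: the cone contributes a regular 12-gon of circumradius 3.467 (interpolated between r1=5 and r2=3 at t=0.767) (area = (12/2)·3.467²·sin(360°/12) = 36.05 mm²); the cube at (2, 3.5) (footprint 20×17.5) is included at this height (area 350.00 mm²); Subtracting the remaining from the first: starting from the cone (36.05 mm²), the 20×17.5 cube at (2, 3.5) misses the remaining region (no effect) — area = 36.05 mm². Checking containment: the cross-section at z = 6.9 is a subset of the cross-section at z = 6.

entirely on top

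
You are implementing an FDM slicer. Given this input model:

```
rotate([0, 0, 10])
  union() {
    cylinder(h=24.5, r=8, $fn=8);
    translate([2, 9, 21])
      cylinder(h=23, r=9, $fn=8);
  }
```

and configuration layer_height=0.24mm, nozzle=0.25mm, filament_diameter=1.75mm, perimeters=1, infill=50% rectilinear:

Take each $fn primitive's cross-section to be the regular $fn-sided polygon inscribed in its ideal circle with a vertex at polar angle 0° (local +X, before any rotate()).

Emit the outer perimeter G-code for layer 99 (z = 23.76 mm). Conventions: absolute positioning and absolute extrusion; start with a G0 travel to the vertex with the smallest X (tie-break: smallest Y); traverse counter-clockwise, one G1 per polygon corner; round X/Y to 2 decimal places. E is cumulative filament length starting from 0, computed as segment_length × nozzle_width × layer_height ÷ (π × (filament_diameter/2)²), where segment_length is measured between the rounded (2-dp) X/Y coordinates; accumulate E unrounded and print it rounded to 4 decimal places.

At z = 23.76 mm: the cylinder: section is a regular 8-gon, circumradius r=8; the r=9 cylinder at (2, 9) contributes a regular 8-gon of circumradius 9; Combining (union): the regions partially overlap (shared area 63.71 mm²), so overlapping operands fuse into one piece — 1 connected region; (rotated 10° about Z; rotation is an isometry so areas/perimeters/island counts are preserved). The outline is a single polygon with 14 vertices. Extrusion per mm of travel: 0.25 × 0.24 / (π × 0.875²) = 0.024945. Accumulating E over each segment gives final E = 1.8047.

G0 X-8.46 Y7.65 Z23.76
G1 X-6.52 Y4.61 E0.0900
G1 X-6.55 Y4.59 E0.0909
G1 X-7.88 Y-1.39 E0.2437
G1 X-4.59 Y-6.55 E0.3963
G1 X1.39 Y-7.88 E0.5491
G1 X6.55 Y-4.59 E0.7018
G1 X7.88 Y1.39 E0.8546
G1 X6.64 Y3.33 E0.9121
G1 X7.78 Y4.05 E0.9457
G1 X9.27 Y10.77 E1.1174
G1 X5.57 Y16.58 E1.2892
G1 X-1.16 Y18.07 E1.4612
G1 X-6.97 Y14.37 E1.6330
G1 X-8.46 Y7.65 E1.8047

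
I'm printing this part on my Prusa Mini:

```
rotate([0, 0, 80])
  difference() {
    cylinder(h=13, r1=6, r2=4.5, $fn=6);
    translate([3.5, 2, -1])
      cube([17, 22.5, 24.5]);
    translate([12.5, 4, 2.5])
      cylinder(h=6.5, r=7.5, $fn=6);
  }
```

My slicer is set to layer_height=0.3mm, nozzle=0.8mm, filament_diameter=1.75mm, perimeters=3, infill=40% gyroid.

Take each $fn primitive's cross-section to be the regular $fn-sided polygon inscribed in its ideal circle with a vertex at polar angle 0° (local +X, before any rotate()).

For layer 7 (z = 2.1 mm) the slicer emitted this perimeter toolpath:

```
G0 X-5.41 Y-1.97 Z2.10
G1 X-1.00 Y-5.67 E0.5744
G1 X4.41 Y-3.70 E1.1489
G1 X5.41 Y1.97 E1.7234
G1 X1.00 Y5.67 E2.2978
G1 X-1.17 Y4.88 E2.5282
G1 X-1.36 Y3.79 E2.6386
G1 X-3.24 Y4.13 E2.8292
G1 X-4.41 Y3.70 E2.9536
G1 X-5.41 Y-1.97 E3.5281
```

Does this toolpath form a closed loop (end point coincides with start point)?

Start point (G0): (-5.41, -1.97). End point (last G1): the path returns to the start — closed.

yes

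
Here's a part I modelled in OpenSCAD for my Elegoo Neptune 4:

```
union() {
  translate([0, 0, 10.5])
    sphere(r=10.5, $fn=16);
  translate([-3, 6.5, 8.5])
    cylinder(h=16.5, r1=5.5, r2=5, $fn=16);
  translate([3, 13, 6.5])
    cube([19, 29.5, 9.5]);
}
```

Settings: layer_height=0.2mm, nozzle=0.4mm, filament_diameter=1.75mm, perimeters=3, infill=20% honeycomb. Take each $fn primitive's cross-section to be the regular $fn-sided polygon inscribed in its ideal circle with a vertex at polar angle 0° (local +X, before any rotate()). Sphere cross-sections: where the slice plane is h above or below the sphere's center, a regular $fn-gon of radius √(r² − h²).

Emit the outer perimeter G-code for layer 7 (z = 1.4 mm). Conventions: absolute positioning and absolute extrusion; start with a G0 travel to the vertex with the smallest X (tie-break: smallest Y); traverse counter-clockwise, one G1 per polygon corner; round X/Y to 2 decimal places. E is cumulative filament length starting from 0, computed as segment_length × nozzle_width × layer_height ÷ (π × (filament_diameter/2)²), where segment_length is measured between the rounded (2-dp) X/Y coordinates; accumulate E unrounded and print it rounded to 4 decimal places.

G0 X-5.24 Y0.00 Z1.40
G1 X-4.84 Y-2.00 E0.0678
G1 X-3.70 Y-3.70 E0.1359
G1 X-2.00 Y-4.84 E0.2040
G1 X0.00 Y-5.24 E0.2718
G1 X2.00 Y-4.84 E0.3397
G1 X3.70 Y-3.70 E0.4077
G1 X4.84 Y-2.00 E0.4758
G1 X5.24 Y0.00 E0.5437
G1 X4.84 Y2.00 E0.6115
G1 X3.70 Y3.70 E0.6796
G1 X2.00 Y4.84 E0.7477
G1 X0.00 Y5.24 E0.8155
G1 X-2.00 Y4.84 E0.8833
G1 X-3.70 Y3.70 E0.9514
G1 X-4.84 Y2.00 E1.0195
G1 X-5.24 Y0.00 E1.0873

At z = 1.4 mm: the r=10.5 sphere slices to a regular 16-gon of circumradius 5.238 (√(r²−h²) with h=9.1 from center); the cone at (-3, 6.5) does not reach this height (z outside [8.5, 25]); the cube at (3, 13) does not reach this height (z outside [6.5, 16]); Merging all regions: only the r=10.5 sphere is present, so the union is just that shape — 1 connected region. The outline is a single polygon with 16 vertices. Extrusion per mm of travel: 0.4 × 0.2 / (π × 0.875²) = 0.033260. Accumulating E over each segment gives final E = 1.0873.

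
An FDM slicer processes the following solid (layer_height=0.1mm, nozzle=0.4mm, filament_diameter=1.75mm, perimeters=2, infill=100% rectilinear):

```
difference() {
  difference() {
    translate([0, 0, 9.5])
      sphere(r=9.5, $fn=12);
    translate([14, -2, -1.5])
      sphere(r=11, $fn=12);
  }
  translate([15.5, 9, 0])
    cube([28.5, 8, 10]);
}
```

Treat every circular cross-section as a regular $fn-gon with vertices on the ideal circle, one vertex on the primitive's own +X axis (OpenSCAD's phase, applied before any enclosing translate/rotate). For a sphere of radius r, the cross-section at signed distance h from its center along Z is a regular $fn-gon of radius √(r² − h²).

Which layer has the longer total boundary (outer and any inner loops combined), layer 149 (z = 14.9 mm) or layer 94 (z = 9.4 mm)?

Layer 149 (z = 14.9): the r=9.5 sphere contributes a regular 12-gon of circumradius √(9.5²−5.4²) = 7.816 (perimeter = 2·12·7.816·sin(180°/12) = 48.55 mm); the sphere at (14, -2) does not reach this height (|z−center|=16.400 > r=11); After the difference (first − rest): none of the subtracted shapes is present at this height, so the r=9.5 sphere is unchanged — boundary = 48.55 mm; the cube at (15.5, 9) does not reach this height (z outside [0, 10]); After the difference (first − rest): none of the subtracted shapes is present at this height, so the result so far is unchanged — boundary = 48.55 mm. So its perimeter = 48.55 mm. Layer 94 (z = 9.4): the sphere: section is a regular 12-gon, circumradius = √(r²−h²) = √(9.5²−0.1²) = 9.499 (perimeter = 2·12·9.499·sin(180°/12) = 59.01 mm); the r=11 sphere at (14, -2) slices to a regular 12-gon of circumradius 1.480 (√(r²−h²) with h=10.9 from center) (perimeter = 2·12·1.480·sin(180°/12) = 9.19 mm); Subtracting the remaining from the first: starting from the r=9.5 sphere, the r=11 sphere at (14, -2) misses the remaining region (no effect) — boundary = 59.01 mm; the 28.5×8 cube at (15.5, 9) contributes its full rectangle (perimeter 73.00 mm); After the difference (first − rest): starting from that combined region, the 28.5×8 cube at (15.5, 9) misses the remaining region (no effect) — boundary = 59.01 mm. So its perimeter = 59.01 mm. Layer 94 is larger (59.01 vs 48.55 mm).

layer 94 (z = 9.4 mm)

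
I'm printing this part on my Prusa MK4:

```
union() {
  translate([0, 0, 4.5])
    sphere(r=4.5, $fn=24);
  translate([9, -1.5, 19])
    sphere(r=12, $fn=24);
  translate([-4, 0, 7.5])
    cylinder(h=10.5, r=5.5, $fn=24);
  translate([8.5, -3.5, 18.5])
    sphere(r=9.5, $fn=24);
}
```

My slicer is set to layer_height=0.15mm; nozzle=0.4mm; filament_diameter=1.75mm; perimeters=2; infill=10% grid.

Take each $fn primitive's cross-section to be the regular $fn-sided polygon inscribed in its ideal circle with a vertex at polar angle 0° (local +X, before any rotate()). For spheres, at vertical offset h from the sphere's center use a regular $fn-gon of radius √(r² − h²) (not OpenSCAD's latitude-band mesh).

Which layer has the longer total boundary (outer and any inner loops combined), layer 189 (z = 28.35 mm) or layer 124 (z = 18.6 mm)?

layer 124 (z = 18.6 mm)

Layer 189 (z = 28.35): the sphere is not intersected at this z (|z−center|=23.850 > r=4.5); the r=12 sphere at (9, -1.5) slices to a regular 24-gon of circumradius 7.522 (√(r²−h²) with h=9.35 from center) (perimeter = 2·24·7.522·sin(180°/24) = 47.13 mm); the cylinder at (-4, 0) is not intersected at this z (z outside [7.5, 18]); the sphere at (8.5, -3.5) is absent (|z−center|=9.850 > r=9.5); Merging all regions: only the r=12 sphere at (9, -1.5) is present, so the union is just that shape — boundary = 47.13 mm. So its perimeter = 47.13 mm. Layer 124 (z = 18.6): the sphere is not intersected at this z (|z−center|=14.100 > r=4.5); the r=12 sphere at (9, -1.5) slices to a regular 24-gon of circumradius 11.993 (√(r²−h²) with h=0.4 from center) (perimeter = 2·24·11.993·sin(180°/24) = 75.14 mm); the cylinder at (-4, 0) is absent (z outside [7.5, 18]); the r=9.5 sphere at (8.5, -3.5) contributes a regular 24-gon of circumradius √(9.5²−0.1²) = 9.499 (perimeter = 2·24·9.499·sin(180°/24) = 59.52 mm); Taking the union: the r=9.5 sphere at (8.5, -3.5) lies entirely inside the r=12 sphere at (9, -1.5), so the union is just the r=12 sphere at (9, -1.5) — boundary = 75.14 mm. So its perimeter = 75.14 mm. Layer 124 is larger (75.14 vs 47.13 mm).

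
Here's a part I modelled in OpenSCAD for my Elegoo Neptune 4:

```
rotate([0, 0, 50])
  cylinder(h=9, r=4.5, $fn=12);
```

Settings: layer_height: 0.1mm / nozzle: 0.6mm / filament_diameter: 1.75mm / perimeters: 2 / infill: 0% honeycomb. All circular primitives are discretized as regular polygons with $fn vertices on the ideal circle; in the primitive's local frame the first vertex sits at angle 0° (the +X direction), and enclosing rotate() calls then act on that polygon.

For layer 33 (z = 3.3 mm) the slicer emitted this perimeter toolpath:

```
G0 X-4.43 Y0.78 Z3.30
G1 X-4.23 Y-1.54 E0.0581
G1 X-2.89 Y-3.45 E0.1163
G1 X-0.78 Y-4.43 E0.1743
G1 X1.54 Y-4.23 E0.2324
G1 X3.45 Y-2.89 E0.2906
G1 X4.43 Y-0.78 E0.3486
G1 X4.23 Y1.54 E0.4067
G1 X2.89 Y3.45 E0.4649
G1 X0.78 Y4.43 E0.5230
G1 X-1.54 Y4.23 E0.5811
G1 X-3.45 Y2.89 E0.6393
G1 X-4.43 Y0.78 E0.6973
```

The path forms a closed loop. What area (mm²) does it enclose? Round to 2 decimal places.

Apply the shoelace formula to the sequence of (X, Y) vertices; enclosed area = 60.75 mm².

60.75 mm²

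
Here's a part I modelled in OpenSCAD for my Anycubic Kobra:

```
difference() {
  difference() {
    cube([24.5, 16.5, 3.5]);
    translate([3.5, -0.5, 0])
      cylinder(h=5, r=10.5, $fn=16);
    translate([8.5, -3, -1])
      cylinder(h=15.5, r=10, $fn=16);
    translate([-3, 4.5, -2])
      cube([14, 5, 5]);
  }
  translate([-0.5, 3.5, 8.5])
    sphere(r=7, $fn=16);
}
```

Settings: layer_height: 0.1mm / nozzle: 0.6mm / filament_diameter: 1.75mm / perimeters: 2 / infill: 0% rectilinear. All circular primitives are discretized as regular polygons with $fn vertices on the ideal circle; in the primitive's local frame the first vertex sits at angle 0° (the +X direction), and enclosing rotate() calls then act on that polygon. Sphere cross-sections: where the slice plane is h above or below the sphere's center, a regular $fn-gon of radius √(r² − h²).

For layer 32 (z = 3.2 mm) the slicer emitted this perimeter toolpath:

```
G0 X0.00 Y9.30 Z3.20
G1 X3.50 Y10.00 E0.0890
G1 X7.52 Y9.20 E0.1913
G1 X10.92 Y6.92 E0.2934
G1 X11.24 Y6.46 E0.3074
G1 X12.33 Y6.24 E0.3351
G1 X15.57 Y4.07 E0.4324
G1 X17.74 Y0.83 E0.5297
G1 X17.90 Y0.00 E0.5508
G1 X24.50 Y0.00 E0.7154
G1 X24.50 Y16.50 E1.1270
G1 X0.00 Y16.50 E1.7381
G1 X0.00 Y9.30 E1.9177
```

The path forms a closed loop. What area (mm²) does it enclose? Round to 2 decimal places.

273.33 mm²

Apply the shoelace formula to the sequence of (X, Y) vertices; enclosed area = 273.33 mm².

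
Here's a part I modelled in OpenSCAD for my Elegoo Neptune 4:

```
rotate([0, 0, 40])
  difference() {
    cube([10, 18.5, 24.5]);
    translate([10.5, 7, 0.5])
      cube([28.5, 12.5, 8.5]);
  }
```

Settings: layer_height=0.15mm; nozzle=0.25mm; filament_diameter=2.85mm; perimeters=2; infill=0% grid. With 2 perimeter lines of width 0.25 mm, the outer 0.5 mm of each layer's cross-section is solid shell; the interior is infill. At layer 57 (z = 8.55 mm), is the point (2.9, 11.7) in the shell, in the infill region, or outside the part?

At z = 8.55 mm: the cube (footprint 10×18.5) is included at this height; the cube at (10.5, 7) is present — its section is the full 28.5×12.5 rectangle; Subtracting the remaining from the first: starting from the 10×18.5 cube, the 28.5×12.5 cube at (10.5, 7) misses the remaining region (no effect) — 1 connected region; (rotated 40° about Z; rotation is an isometry so areas/perimeters/island counts are preserved). Overall, the cross-section is a single solid region. Undo the 40° rotation: the query point maps to (9.742, 7.099) in the un-rotated model frame. The nearest boundary edge runs (10.00, 18.50)→(10.00, 0.00); distance from the point to it = 0.26 mm. The point is inside the cross-section, 0.26 mm from the nearest boundary — within the 0.5 mm shell band (2 × 0.25).

shell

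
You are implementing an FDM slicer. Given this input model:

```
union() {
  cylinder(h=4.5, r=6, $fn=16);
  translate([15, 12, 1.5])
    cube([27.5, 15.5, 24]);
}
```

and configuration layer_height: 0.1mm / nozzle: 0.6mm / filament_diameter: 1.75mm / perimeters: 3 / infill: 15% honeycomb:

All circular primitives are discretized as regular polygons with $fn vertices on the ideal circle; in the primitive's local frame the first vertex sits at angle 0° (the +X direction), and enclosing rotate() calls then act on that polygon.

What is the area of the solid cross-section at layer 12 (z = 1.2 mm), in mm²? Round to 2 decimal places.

At z = 1.2 mm: the r=6 cylinder gives a regular 16-gon of circumradius 6 (constant along its height) (area = (16/2)·6.000²·sin(360°/16) = 110.21 mm²); the cube at (15, 12) is not intersected at this z (z outside [1.5, 25.5]); Taking the union: only the r=6 cylinder is present, so the union is just that shape — area = 110.21 mm². Overall, the cross-section is a single solid region. Net area = 110.21 mm².

110.21 mm²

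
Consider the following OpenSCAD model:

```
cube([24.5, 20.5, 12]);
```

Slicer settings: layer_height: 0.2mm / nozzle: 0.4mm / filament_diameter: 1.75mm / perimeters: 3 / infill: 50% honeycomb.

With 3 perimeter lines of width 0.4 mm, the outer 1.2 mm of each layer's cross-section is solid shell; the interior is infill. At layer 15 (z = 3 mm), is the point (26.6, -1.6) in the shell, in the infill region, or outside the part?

At z = 3 mm: the 24.5×20.5 cube contributes its full rectangle. Overall, the cross-section is a single solid region. The nearest boundary edge runs (0.00, 0.00)→(24.50, 0.00); distance from the point to it = 2.64 mm. The point is not inside any of the regions above, so it lies outside the cross-section (2.64 mm from the nearest boundary).

outside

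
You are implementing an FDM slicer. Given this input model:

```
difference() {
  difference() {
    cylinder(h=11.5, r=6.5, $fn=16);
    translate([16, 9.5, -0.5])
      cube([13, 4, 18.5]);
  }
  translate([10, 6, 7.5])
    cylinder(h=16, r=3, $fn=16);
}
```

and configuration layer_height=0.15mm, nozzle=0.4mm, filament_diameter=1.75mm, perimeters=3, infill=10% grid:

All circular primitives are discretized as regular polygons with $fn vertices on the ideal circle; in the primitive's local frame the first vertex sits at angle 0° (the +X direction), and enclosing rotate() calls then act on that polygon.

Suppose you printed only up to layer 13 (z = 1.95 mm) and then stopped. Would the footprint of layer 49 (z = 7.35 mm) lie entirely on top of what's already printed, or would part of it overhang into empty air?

entirely on top

Compare the two slices. At z = 1.95: the r=6.5 cylinder contributes a regular 16-gon of circumradius 6.5 (area = (16/2)·6.500²·sin(360°/16) = 129.35 mm²); the 13×4 cube at (16, 9.5) contributes its full rectangle (area 52.00 mm²); After the difference (first − rest): starting from the r=6.5 cylinder (129.35 mm²), the 13×4 cube at (16, 9.5) misses the remaining region (no effect) — area = 129.35 mm²; the cylinder at (10, 6) is absent (z outside [7.5, 23.5]); Subtracting the remaining from the first: none of the subtracted shapes is present at this height, so the result so far is unchanged — area = 129.35 mm². At z = 7.35: the r=6.5 cylinder gives a regular 16-gon of circumradius 6.5 (constant along its height) (area = (16/2)·6.500²·sin(360°/16) = 129.35 mm²); the 13×4 cube at (16, 9.5) contributes its full rectangle (area 52.00 mm²); After the difference (first − rest): starting from the r=6.5 cylinder (129.35 mm²), the 13×4 cube at (16, 9.5) misses the remaining region (no effect) — area = 129.35 mm²; the cylinder at (10, 6) is absent (z outside [7.5, 23.5]); After the difference (first − rest): none of the subtracted shapes is present at this height, so that combined region is unchanged — area = 129.35 mm². Checking containment: the cross-section at z = 7.35 is a subset of the cross-section at z = 1.95.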